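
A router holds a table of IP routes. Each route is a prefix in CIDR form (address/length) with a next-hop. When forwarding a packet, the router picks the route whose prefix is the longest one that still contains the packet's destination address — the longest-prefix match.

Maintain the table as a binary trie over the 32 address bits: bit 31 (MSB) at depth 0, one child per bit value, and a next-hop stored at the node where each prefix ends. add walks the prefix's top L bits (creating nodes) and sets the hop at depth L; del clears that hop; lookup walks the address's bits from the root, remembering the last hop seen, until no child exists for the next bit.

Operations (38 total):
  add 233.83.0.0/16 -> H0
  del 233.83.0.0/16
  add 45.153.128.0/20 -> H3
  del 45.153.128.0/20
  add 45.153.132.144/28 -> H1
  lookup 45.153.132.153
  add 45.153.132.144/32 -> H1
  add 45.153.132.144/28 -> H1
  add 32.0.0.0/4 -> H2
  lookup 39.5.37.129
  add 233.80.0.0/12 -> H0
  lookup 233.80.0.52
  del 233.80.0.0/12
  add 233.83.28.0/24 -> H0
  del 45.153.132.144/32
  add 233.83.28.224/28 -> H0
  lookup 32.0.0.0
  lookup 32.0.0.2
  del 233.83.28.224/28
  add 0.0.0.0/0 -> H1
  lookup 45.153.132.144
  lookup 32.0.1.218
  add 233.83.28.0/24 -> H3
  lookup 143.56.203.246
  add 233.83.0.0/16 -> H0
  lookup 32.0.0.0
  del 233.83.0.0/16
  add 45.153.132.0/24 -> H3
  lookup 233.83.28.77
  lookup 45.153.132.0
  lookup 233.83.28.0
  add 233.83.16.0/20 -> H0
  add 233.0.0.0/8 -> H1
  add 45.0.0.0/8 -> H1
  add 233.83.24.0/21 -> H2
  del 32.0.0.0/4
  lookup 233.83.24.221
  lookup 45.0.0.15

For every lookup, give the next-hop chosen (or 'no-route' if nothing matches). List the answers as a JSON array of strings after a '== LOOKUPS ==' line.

Apply in order:
  add 233.83.0.0/16 -> H0 at depth 16
  del 233.83.0.0/16 (clear depth 16)
  add 45.153.128.0/20 -> H3 at depth 20
  del 45.153.128.0/20 (clear depth 20)
  add 45.153.132.144/28 -> H1 at depth 28
  lookup 45.153.132.153: bits 0010110110011001100001001001 walk d0:-→d1:-→d2:-→d3:-→d4:-→d5:-→d6:-→d7:-→d8:-→d9:-→d10:-→d11:-→d12:-→d13:-→d14:-→d15:-→d16:-→d17:-→d18:-→d19:-→d20:-→d21:-→d22:-→d23:-→d24:-→d25:-→d26:-→d27:-→d28:H1 -> H1
  add 45.153.132.144/32 -> H1 at depth 32
  add 45.153.132.144/28 -> H1 at depth 28
  add 32.0.0.0/4 -> H2 at depth 4
  lookup 39.5.37.129: bits 0010 walk d0:-→d1:-→d2:-→d3:-→d4:H2 -> H2
  add 233.80.0.0/12 -> H0 at depth 12
  lookup 233.80.0.52: bits 11101001010100 walk d0:-→d1:-→d2:-→d3:-→d4:-→d5:-→d6:-→d7:-→d8:-→d9:-→d10:-→d11:-→d12:H0→d13:-→d14:- -> H0
  del 233.80.0.0/12 (clear depth 12)
  add 233.83.28.0/24 -> H0 at depth 24
  del 45.153.132.144/32 (clear depth 32)
  add 233.83.28.224/28 -> H0 at depth 28
  lookup 32.0.0.0: bits 0010 walk d0:-→d1:-→d2:-→d3:-→d4:H2 -> H2
  lookup 32.0.0.2: bits 0010 walk d0:-→d1:-→d2:-→d3:-→d4:H2 -> H2
  del 233.83.28.224/28 (clear depth 28)
  add 0.0.0.0/0 -> H1 at depth 0
  lookup 45.153.132.144: bits 00101101100110011000010010010000 walk d0:H1→d1:-→d2:-→d3:-→d4:H2→d5:-→d6:-→d7:-→d8:-→d9:-→d10:-→d11:-→d12:-→d13:-→d14:-→d15:-→d16:-→d17:-→d18:-→d19:-→d20:-→d21:-→d22:-→d23:-→d24:-→d25:-→d26:-→d27:-→d28:H1→d29:-→d30:-→d31:-→d32:- -> H1
  lookup 32.0.1.218: bits 0010 walk d0:H1→d1:-→d2:-→d3:-→d4:H2 -> H2
  add 233.83.28.0/24 -> H3 at depth 24
  lookup 143.56.203.246: bits 1 walk d0:H1→d1:- -> H1
  add 233.83.0.0/16 -> H0 at depth 16
  lookup 32.0.0.0: bits 0010 walk d0:H1→d1:-→d2:-→d3:-→d4:H2 -> H2
  del 233.83.0.0/16 (clear depth 16)
  add 45.153.132.0/24 -> H3 at depth 24
  lookup 233.83.28.77: bits 111010010101001100011100 walk d0:H1→d1:-→d2:-→d3:-→d4:-→d5:-→d6:-→d7:-→d8:-→d9:-→d10:-→d11:-→d12:-→d13:-→d14:-→d15:-→d16:-→d17:-→d18:-→d19:-→d20:-→d21:-→d22:-→d23:-→d24:H3 -> H3
  lookup 45.153.132.0: bits 001011011001100110000100 walk d0:H1→d1:-→d2:-→d3:-→d4:H2→d5:-→d6:-→d7:-→d8:-→d9:-→d10:-→d11:-→d12:-→d13:-→d14:-→d15:-→d16:-→d17:-→d18:-→d19:-→d20:-→d21:-→d22:-→d23:-→d24:H3 -> H3
  lookup 233.83.28.0: bits 111010010101001100011100 walk d0:H1→d1:-→d2:-→d3:-→d4:-→d5:-→d6:-→d7:-→d8:-→d9:-→d10:-→d11:-→d12:-→d13:-→d14:-→d15:-→d16:-→d17:-→d18:-→d19:-→d20:-→d21:-→d22:-→d23:-→d24:H3 -> H3
  add 233.83.16.0/20 -> H0 at depth 20
  add 233.0.0.0/8 -> H1 at depth 8
  add 45.0.0.0/8 -> H1 at depth 8
  add 233.83.24.0/21 -> H2 at depth 21
  del 32.0.0.0/4 (clear depth 4)
  lookup 233.83.24.221: bits 111010010101001100011 walk d0:H1→d1:-→d2:-→d3:-→d4:-→d5:-→d6:-→d7:-→d8:H1→d9:-→d10:-→d11:-→d12:-→d13:-→d14:-→d15:-→d16:-→d17:-→d18:-→d19:-→d20:H0→d21:H2 -> H2
  lookup 45.0.0.15: bits 00101101 walk d0:H1→d1:-→d2:-→d3:-→d4:-→d5:-→d6:-→d7:-→d8:H1 -> H1

== LOOKUPS ==
["H1","H2","H0","H2","H2","H1","H2","H1","H2","H3","H3","H3","H2","H1"]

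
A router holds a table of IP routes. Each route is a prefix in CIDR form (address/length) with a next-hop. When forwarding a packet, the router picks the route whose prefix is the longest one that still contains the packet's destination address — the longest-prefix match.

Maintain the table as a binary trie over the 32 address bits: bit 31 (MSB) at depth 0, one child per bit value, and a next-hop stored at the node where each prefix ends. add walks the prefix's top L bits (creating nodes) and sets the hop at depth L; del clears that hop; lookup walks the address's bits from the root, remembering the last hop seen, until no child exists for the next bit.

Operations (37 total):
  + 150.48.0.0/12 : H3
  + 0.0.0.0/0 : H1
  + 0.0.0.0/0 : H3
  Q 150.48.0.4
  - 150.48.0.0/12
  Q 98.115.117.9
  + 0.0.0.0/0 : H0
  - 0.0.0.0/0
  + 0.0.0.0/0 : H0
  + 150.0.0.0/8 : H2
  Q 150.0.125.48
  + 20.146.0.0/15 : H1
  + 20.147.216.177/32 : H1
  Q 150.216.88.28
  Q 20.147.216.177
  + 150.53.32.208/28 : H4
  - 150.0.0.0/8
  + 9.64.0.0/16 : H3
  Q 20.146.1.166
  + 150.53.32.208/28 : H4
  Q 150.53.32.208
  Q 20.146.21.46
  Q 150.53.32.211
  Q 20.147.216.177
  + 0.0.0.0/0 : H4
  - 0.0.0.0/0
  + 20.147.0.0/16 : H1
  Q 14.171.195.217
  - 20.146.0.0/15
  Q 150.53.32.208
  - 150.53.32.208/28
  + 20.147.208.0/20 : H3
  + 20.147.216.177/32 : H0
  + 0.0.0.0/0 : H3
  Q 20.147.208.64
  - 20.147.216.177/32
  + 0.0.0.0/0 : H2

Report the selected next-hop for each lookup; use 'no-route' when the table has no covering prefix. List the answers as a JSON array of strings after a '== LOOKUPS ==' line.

Trace:
  + 150.48.0.0/12 (H3) depth=12
  + 0.0.0.0/0 (H1) depth=0
  + 0.0.0.0/0 (H3) depth=0
  ? 150.48.0.4  path d0:H3→d1:-→d2:-→d3:-→d4:-→d5:-→d6:-→d7:-→d8:-→d9:-→d10:-→d11:-→d12:H3  best=H3
  - 150.48.0.0/12 clear@12
  ? 98.115.117.9  path d0:H3  best=H3
  + 0.0.0.0/0 (H0) depth=0
  - 0.0.0.0/0 clear@0
  + 0.0.0.0/0 (H0) depth=0
  + 150.0.0.0/8 (H2) depth=8
  ? 150.0.125.48  path d0:H0→d1:-→d2:-→d3:-→d4:-→d5:-→d6:-→d7:-→d8:H2→d9:-→d10:-  best=H2
  + 20.146.0.0/15 (H1) depth=15
  + 20.147.216.177/32 (H1) depth=32
  ? 150.216.88.28  path d0:H0→d1:-→d2:-→d3:-→d4:-→d5:-→d6:-→d7:-→d8:H2  best=H2
  ? 20.147.216.177  path d0:H0→d1:-→d2:-→d3:-→d4:-→d5:-→d6:-→d7:-→d8:-→d9:-→d10:-→d11:-→d12:-→d13:-→d14:-→d15:H1→d16:-→d17:-→d18:-→d19:-→d20:-→d21:-→d22:-→d23:-→d24:-→d25:-→d26:-→d27:-→d28:-→d29:-→d30:-→d31:-→d32:H1  best=H1
  + 150.53.32.208/28 (H4) depth=28
  - 150.0.0.0/8 clear@8
  + 9.64.0.0/16 (H3) depth=16
  ? 20.146.1.166  path d0:H0→d1:-→d2:-→d3:-→d4:-→d5:-→d6:-→d7:-→d8:-→d9:-→d10:-→d11:-→d12:-→d13:-→d14:-→d15:H1  best=H1
  + 150.53.32.208/28 (H4) depth=28
  ? 150.53.32.208  path d0:H0→d1:-→d2:-→d3:-→d4:-→d5:-→d6:-→d7:-→d8:-→d9:-→d10:-→d11:-→d12:-→d13:-→d14:-→d15:-→d16:-→d17:-→d18:-→d19:-→d20:-→d21:-→d22:-→d23:-→d24:-→d25:-→d26:-→d27:-→d28:H4  best=H4
  ? 20.146.21.46  path d0:H0→d1:-→d2:-→d3:-→d4:-→d5:-→d6:-→d7:-→d8:-→d9:-→d10:-→d11:-→d12:-→d13:-→d14:-→d15:H1  best=H1
  ? 150.53.32.211  path d0:H0→d1:-→d2:-→d3:-→d4:-→d5:-→d6:-→d7:-→d8:-→d9:-→d10:-→d11:-→d12:-→d13:-→d14:-→d15:-→d16:-→d17:-→d18:-→d19:-→d20:-→d21:-→d22:-→d23:-→d24:-→d25:-→d26:-→d27:-→d28:H4  best=H4
  ? 20.147.216.177  path d0:H0→d1:-→d2:-→d3:-→d4:-→d5:-→d6:-→d7:-→d8:-→d9:-→d10:-→d11:-→d12:-→d13:-→d14:-→d15:H1→d16:-→d17:-→d18:-→d19:-→d20:-→d21:-→d22:-→d23:-→d24:-→d25:-→d26:-→d27:-→d28:-→d29:-→d30:-→d31:-→d32:H1  best=H1
  + 0.0.0.0/0 (H4) depth=0
  - 0.0.0.0/0 clear@0
  + 20.147.0.0/16 (H1) depth=16
  ? 14.171.195.217  path d0:-→d1:-→d2:-→d3:-→d4:-→d5:-  best=no-route
  - 20.146.0.0/15 clear@15
  ? 150.53.32.208  path d0:-→d1:-→d2:-→d3:-→d4:-→d5:-→d6:-→d7:-→d8:-→d9:-→d10:-→d11:-→d12:-→d13:-→d14:-→d15:-→d16:-→d17:-→d18:-→d19:-→d20:-→d21:-→d22:-→d23:-→d24:-→d25:-→d26:-→d27:-→d28:H4  best=H4
  - 150.53.32.208/28 clear@28
  + 20.147.208.0/20 (H3) depth=20
  + 20.147.216.177/32 (H0) depth=32
  + 0.0.0.0/0 (H3) depth=0
  ? 20.147.208.64  path d0:H3→d1:-→d2:-→d3:-→d4:-→d5:-→d6:-→d7:-→d8:-→d9:-→d10:-→d11:-→d12:-→d13:-→d14:-→d15:-→d16:H1→d17:-→d18:-→d19:-→d20:H3  best=H3
  - 20.147.216.177/32 clear@32
  + 0.0.0.0/0 (H2) depth=0

== LOOKUPS ==
["H3","H3","H2","H2","H1","H1","H4","H1","H4","H1","no-route","H4","H3"]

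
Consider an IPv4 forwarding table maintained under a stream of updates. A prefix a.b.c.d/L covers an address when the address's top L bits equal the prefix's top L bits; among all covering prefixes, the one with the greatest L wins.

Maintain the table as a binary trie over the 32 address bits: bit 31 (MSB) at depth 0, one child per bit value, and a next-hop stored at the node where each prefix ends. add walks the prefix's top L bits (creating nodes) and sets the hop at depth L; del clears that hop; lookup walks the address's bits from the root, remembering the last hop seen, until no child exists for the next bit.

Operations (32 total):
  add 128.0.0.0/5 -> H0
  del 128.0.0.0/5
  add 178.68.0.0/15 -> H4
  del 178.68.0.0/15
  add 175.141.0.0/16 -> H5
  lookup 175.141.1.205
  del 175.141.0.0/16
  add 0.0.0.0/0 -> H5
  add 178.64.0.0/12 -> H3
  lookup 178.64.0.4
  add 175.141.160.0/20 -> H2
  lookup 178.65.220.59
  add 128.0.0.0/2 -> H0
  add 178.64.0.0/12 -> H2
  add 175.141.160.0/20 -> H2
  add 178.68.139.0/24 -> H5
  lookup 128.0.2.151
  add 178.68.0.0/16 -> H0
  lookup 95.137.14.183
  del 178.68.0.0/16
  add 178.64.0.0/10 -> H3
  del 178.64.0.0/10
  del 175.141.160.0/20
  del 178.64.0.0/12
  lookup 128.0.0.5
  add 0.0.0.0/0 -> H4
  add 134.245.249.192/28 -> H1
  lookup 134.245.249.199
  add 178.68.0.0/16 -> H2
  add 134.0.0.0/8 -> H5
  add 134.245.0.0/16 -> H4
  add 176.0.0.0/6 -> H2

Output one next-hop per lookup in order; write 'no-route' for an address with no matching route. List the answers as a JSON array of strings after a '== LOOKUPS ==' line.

Trace:
  + 128.0.0.0/5 (H0) depth=5
  del 128.0.0.0/5 (clear depth 5)
  + 178.68.0.0/15 (H4) depth=15
  del 178.68.0.0/15 (clear depth 15)
  + 175.141.0.0/16 (H5) depth=16
  ? 175.141.1.205  path d0:-→d1:-→d2:-→d3:-→d4:-→d5:-→d6:-→d7:-→d8:-→d9:-→d10:-→d11:-→d12:-→d13:-→d14:-→d15:-→d16:H5  best=H5
  del 175.141.0.0/16 (clear depth 16)
  + 0.0.0.0/0 (H5) depth=0
  + 178.64.0.0/12 (H3) depth=12
  ? 178.64.0.4  path d0:H5→d1:-→d2:-→d3:-→d4:-→d5:-→d6:-→d7:-→d8:-→d9:-→d10:-→d11:-→d12:H3→d13:-  best=H3
  + 175.141.160.0/20 (H2) depth=20
  ? 178.65.220.59  path d0:H5→d1:-→d2:-→d3:-→d4:-→d5:-→d6:-→d7:-→d8:-→d9:-→d10:-→d11:-→d12:H3→d13:-  best=H3
  + 128.0.0.0/2 (H0) depth=2
  + 178.64.0.0/12 (H2) depth=12
  + 175.141.160.0/20 (H2) depth=20
  + 178.68.139.0/24 (H5) depth=24
  ? 128.0.2.151  path d0:H5→d1:-→d2:H0→d3:-→d4:-→d5:-  best=H0
  + 178.68.0.0/16 (H0) depth=16
  ? 95.137.14.183  path d0:H5  best=H5
  del 178.68.0.0/16 (clear depth 16)
  + 178.64.0.0/10 (H3) depth=10
  del 178.64.0.0/10 (clear depth 10)
  del 175.141.160.0/20 (clear depth 20)
  del 178.64.0.0/12 (clear depth 12)
  ? 128.0.0.5  path d0:H5→d1:-→d2:H0→d3:-→d4:-→d5:-  best=H0
  + 0.0.0.0/0 (H4) depth=0
  + 134.245.249.192/28 (H1) depth=28
  ? 134.245.249.199  path d0:H4→d1:-→d2:H0→d3:-→d4:-→d5:-→d6:-→d7:-→d8:-→d9:-→d10:-→d11:-→d12:-→d13:-→d14:-→d15:-→d16:-→d17:-→d18:-→d19:-→d20:-→d21:-→d22:-→d23:-→d24:-→d25:-→d26:-→d27:-→d28:H1  best=H1
  + 178.68.0.0/16 (H2) depth=16
  + 134.0.0.0/8 (H5) depth=8
  + 134.245.0.0/16 (H4) depth=16
  + 176.0.0.0/6 (H2) depth=6

== LOOKUPS ==
["H5","H3","H3","H0","H5","H0","H1"]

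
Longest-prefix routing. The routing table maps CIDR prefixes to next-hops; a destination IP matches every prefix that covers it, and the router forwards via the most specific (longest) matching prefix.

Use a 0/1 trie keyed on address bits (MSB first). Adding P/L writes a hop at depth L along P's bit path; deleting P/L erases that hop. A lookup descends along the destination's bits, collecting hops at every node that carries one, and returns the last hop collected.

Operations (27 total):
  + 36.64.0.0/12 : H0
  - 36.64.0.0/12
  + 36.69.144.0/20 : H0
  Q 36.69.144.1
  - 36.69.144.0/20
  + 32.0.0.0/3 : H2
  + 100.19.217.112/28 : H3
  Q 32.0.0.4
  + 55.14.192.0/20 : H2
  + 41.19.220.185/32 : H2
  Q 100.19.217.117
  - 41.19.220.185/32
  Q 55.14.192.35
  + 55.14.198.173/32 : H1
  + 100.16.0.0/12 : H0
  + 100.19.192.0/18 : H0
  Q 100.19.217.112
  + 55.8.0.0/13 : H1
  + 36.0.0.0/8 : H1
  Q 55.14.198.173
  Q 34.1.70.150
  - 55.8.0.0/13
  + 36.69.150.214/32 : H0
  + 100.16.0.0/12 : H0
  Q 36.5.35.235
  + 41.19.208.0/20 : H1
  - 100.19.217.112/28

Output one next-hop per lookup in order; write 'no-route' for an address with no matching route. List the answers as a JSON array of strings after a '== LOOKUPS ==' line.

Apply in order:
  add 36.64.0.0/12 -> H0 at depth 12
  del 36.64.0.0/12 (clear depth 12)
  add 36.69.144.0/20 -> H0 at depth 20
  Q 36.69.144.1: descend 00100100010001011001 ; hops seen [H0] ; pick H0
  del 36.69.144.0/20 (clear depth 20)
  add 32.0.0.0/3 -> H2 at depth 3
  add 100.19.217.112/28 -> H3 at depth 28
  Q 32.0.0.4: descend 00100 ; hops seen [H2] ; pick H2
  add 55.14.192.0/20 -> H2 at depth 20
  add 41.19.220.185/32 -> H2 at depth 32
  Q 100.19.217.117: descend 0110010000010011110110010111 ; hops seen [H3] ; pick H3
  del 41.19.220.185/32 (clear depth 32)
  Q 55.14.192.35: descend 00110111000011101100 ; hops seen [H2,H2] ; pick H2
  add 55.14.198.173/32 -> H1 at depth 32
  add 100.16.0.0/12 -> H0 at depth 12
  add 100.19.192.0/18 -> H0 at depth 18
  Q 100.19.217.112: descend 0110010000010011110110010111 ; hops seen [H0,H0,H3] ; pick H3
  add 55.8.0.0/13 -> H1 at depth 13
  add 36.0.0.0/8 -> H1 at depth 8
  Q 55.14.198.173: descend 00110111000011101100011010101101 ; hops seen [H2,H1,H2,H1] ; pick H1
  Q 34.1.70.150: descend 00100 ; hops seen [H2] ; pick H2
  del 55.8.0.0/13 (clear depth 13)
  add 36.69.150.214/32 -> H0 at depth 32
  add 100.16.0.0/12 -> H0 at depth 12
  Q 36.5.35.235: descend 001001000 ; hops seen [H2,H1] ; pick H1
  add 41.19.208.0/20 -> H1 at depth 20
  del 100.19.217.112/28 (clear depth 28)

== LOOKUPS ==
["H0","H2","H3","H2","H3","H1","H2","H1"]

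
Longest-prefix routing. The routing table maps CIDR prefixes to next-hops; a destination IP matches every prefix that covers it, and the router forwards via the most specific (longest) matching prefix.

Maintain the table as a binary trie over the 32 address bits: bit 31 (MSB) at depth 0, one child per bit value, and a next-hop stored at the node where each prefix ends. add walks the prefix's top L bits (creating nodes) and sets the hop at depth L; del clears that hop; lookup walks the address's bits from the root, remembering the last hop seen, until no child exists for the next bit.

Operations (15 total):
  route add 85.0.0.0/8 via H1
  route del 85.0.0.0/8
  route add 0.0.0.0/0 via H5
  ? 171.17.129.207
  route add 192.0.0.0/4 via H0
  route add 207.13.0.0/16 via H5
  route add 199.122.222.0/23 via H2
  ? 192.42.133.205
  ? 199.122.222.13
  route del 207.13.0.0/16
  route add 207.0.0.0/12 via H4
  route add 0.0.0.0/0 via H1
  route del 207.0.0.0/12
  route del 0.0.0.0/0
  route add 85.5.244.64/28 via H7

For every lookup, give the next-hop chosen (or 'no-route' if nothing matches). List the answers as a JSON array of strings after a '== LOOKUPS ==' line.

Trace:
  add 85.0.0.0/8 -> H1 at depth 8
  - 85.0.0.0/8 clear@8
  add 0.0.0.0/0 -> H5 at depth 0
  Q 171.17.129.207: descend ε ; hops seen [H5] ; pick H5
  add 192.0.0.0/4 -> H0 at depth 4
  add 207.13.0.0/16 -> H5 at depth 16
  add 199.122.222.0/23 -> H2 at depth 23
  Q 192.42.133.205: descend 11000 ; hops seen [H5,H0] ; pick H0
  Q 199.122.222.13: descend 11000111011110101101111 ; hops seen [H5,H0,H2] ; pick H2
  - 207.13.0.0/16 clear@16
  add 207.0.0.0/12 -> H4 at depth 12
  add 0.0.0.0/0 -> H1 at depth 0
  - 207.0.0.0/12 clear@12
  - 0.0.0.0/0 clear@0
  add 85.5.244.64/28 -> H7 at depth 28

== LOOKUPS ==
["H5","H0","H2"]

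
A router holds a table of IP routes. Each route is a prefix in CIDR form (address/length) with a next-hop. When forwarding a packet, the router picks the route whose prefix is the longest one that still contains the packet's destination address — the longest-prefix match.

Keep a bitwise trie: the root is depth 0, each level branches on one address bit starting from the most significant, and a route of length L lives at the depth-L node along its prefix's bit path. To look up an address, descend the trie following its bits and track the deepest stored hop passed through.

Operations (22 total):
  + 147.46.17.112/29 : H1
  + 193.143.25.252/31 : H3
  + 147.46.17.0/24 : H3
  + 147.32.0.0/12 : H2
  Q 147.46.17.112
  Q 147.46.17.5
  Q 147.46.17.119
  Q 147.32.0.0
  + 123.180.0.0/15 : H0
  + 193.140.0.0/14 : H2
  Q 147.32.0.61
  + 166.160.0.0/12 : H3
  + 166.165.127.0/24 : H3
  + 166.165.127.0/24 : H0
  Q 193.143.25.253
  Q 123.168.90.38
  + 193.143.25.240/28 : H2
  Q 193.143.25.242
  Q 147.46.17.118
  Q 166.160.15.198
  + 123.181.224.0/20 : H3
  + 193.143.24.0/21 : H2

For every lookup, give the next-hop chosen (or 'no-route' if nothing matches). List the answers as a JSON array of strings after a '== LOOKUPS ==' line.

Process each operation:
  + 147.46.17.112/29 (H1) depth=29
  + 193.143.25.252/31 (H3) depth=31
  + 147.46.17.0/24 (H3) depth=24
  + 147.32.0.0/12 (H2) depth=12
  Q 147.46.17.112: descend 10010011001011100001000101110 ; hops seen [H2,H3,H1] ; pick H1
  Q 147.46.17.5: descend 1001001100101110000100010 ; hops seen [H2,H3] ; pick H3
  Q 147.46.17.119: descend 10010011001011100001000101110 ; hops seen [H2,H3,H1] ; pick H1
  Q 147.32.0.0: descend 100100110010 ; hops seen [H2] ; pick H2
  + 123.180.0.0/15 (H0) depth=15
  + 193.140.0.0/14 (H2) depth=14
  Q 147.32.0.61: descend 100100110010 ; hops seen [H2] ; pick H2
  + 166.160.0.0/12 (H3) depth=12
  + 166.165.127.0/24 (H3) depth=24
  + 166.165.127.0/24 (H0) depth=24
  Q 193.143.25.253: descend 1100000110001111000110011111110 ; hops seen [H2,H3] ; pick H3
  Q 123.168.90.38: descend 01111011101 ; hops seen [∅] ; pick no-route
  + 193.143.25.240/28 (H2) depth=28
  Q 193.143.25.242: descend 1100000110001111000110011111 ; hops seen [H2,H2] ; pick H2
  Q 147.46.17.118: descend 10010011001011100001000101110 ; hops seen [H2,H3,H1] ; pick H1
  Q 166.160.15.198: descend 1010011010100 ; hops seen [H3] ; pick H3
  + 123.181.224.0/20 (H3) depth=20
  + 193.143.24.0/21 (H2) depth=21

== LOOKUPS ==
["H1","H3","H1","H2","H2","H3","no-route","H2","H1","H3"]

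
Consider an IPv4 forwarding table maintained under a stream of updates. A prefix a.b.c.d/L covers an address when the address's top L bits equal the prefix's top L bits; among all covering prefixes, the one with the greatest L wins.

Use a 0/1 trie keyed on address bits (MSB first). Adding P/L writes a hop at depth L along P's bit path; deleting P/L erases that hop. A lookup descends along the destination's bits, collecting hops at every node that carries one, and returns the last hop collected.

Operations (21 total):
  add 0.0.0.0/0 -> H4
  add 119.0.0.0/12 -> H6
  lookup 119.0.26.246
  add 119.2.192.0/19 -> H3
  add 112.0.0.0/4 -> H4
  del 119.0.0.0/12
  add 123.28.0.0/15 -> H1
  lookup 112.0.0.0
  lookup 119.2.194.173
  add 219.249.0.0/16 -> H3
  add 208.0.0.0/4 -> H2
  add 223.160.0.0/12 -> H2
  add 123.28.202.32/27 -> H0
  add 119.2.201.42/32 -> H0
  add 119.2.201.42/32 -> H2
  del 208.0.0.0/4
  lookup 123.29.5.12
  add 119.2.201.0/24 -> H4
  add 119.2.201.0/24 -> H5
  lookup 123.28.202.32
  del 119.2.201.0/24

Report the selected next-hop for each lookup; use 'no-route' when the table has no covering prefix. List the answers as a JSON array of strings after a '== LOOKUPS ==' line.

Apply in order:
  add 0.0.0.0/0 -> H4 at depth 0
  add 119.0.0.0/12 -> H6 at depth 12
  Q 119.0.26.246: descend 011101110000 ; hops seen [H4,H6] ; pick H6
  add 119.2.192.0/19 -> H3 at depth 19
  add 112.0.0.0/4 -> H4 at depth 4
  del 119.0.0.0/12 (clear depth 12)
  add 123.28.0.0/15 -> H1 at depth 15
  Q 112.0.0.0: descend 01110 ; hops seen [H4,H4] ; pick H4
  Q 119.2.194.173: descend 0111011100000010110 ; hops seen [H4,H4,H3] ; pick H3
  add 219.249.0.0/16 -> H3 at depth 16
  add 208.0.0.0/4 -> H2 at depth 4
  add 223.160.0.0/12 -> H2 at depth 12
  add 123.28.202.32/27 -> H0 at depth 27
  add 119.2.201.42/32 -> H0 at depth 32
  add 119.2.201.42/32 -> H2 at depth 32
  del 208.0.0.0/4 (clear depth 4)
  Q 123.29.5.12: descend 011110110001110 ; hops seen [H4,H4,H1] ; pick H1
  add 119.2.201.0/24 -> H4 at depth 24
  add 119.2.201.0/24 -> H5 at depth 24
  Q 123.28.202.32: descend 011110110001110011001010001 ; hops seen [H4,H4,H1,H0] ; pick H0
  del 119.2.201.0/24 (clear depth 24)

== LOOKUPS ==
["H6","H4","H3","H1","H0"]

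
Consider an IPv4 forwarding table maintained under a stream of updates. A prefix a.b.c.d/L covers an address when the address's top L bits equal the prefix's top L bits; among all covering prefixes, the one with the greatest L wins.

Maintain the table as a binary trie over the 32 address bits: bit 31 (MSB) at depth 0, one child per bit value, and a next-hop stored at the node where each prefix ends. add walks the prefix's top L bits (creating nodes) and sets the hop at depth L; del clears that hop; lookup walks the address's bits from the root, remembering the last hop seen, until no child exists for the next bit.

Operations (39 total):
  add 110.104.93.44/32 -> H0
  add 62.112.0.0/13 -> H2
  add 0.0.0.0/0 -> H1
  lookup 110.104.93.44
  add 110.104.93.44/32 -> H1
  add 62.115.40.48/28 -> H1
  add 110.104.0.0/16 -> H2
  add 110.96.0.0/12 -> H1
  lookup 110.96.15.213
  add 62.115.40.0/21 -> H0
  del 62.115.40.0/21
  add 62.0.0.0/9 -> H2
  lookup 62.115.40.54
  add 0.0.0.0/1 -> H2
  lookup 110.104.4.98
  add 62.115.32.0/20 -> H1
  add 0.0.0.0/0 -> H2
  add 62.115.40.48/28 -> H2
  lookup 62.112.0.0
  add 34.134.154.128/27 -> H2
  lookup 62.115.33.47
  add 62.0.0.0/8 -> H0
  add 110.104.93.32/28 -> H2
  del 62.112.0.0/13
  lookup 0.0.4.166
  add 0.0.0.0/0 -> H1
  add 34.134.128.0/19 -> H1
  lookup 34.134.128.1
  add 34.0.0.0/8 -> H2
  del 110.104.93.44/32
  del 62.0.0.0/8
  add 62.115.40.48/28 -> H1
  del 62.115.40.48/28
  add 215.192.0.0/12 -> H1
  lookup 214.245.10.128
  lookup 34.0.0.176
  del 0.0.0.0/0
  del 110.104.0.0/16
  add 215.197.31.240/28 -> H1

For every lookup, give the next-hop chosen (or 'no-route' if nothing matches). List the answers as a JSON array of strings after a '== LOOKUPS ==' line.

Process each operation:
  add 110.104.93.44/32 -> H0 at depth 32
  add 62.112.0.0/13 -> H2 at depth 13
  add 0.0.0.0/0 -> H1 at depth 0
  lookup 110.104.93.44: bits 01101110011010000101110100101100 walk d0:H1→d1:-→d2:-→d3:-→d4:-→d5:-→d6:-→d7:-→d8:-→d9:-→d10:-→d11:-→d12:-→d13:-→d14:-→d15:-→d16:-→d17:-→d18:-→d19:-→d20:-→d21:-→d22:-→d23:-→d24:-→d25:-→d26:-→d27:-→d28:-→d29:-→d30:-→d31:-→d32:H0 -> H0
  add 110.104.93.44/32 -> H1 at depth 32
  add 62.115.40.48/28 -> H1 at depth 28
  add 110.104.0.0/16 -> H2 at depth 16
  add 110.96.0.0/12 -> H1 at depth 12
  lookup 110.96.15.213: bits 011011100110 walk d0:H1→d1:-→d2:-→d3:-→d4:-→d5:-→d6:-→d7:-→d8:-→d9:-→d10:-→d11:-→d12:H1 -> H1
  add 62.115.40.0/21 -> H0 at depth 21
  del 62.115.40.0/21 (clear depth 21)
  add 62.0.0.0/9 -> H2 at depth 9
  lookup 62.115.40.54: bits 0011111001110011001010000011 walk d0:H1→d1:-→d2:-→d3:-→d4:-→d5:-→d6:-→d7:-→d8:-→d9:H2→d10:-→d11:-→d12:-→d13:H2→d14:-→d15:-→d16:-→d17:-→d18:-→d19:-→d20:-→d21:-→d22:-→d23:-→d24:-→d25:-→d26:-→d27:-→d28:H1 -> H1
  add 0.0.0.0/1 -> H2 at depth 1
  lookup 110.104.4.98: bits 01101110011010000 walk d0:H1→d1:H2→d2:-→d3:-→d4:-→d5:-→d6:-→d7:-→d8:-→d9:-→d10:-→d11:-→d12:H1→d13:-→d14:-→d15:-→d16:H2→d17:- -> H2
  add 62.115.32.0/20 -> H1 at depth 20
  add 0.0.0.0/0 -> H2 at depth 0
  add 62.115.40.48/28 -> H2 at depth 28
  lookup 62.112.0.0: bits 00111110011100 walk d0:H2→d1:H2→d2:-→d3:-→d4:-→d5:-→d6:-→d7:-→d8:-→d9:H2→d10:-→d11:-→d12:-→d13:H2→d14:- -> H2
  add 34.134.154.128/27 -> H2 at depth 27
  lookup 62.115.33.47: bits 00111110011100110010 walk d0:H2→d1:H2→d2:-→d3:-→d4:-→d5:-→d6:-→d7:-→d8:-→d9:H2→d10:-→d11:-→d12:-→d13:H2→d14:-→d15:-→d16:-→d17:-→d18:-→d19:-→d20:H1 -> H1
  add 62.0.0.0/8 -> H0 at depth 8
  add 110.104.93.32/28 -> H2 at depth 28
  del 62.112.0.0/13 (clear depth 13)
  lookup 0.0.4.166: bits 00 walk d0:H2→d1:H2→d2:- -> H2
  add 0.0.0.0/0 -> H1 at depth 0
  add 34.134.128.0/19 -> H1 at depth 19
  lookup 34.134.128.1: bits 0010001010000110100 walk d0:H1→d1:H2→d2:-→d3:-→d4:-→d5:-→d6:-→d7:-→d8:-→d9:-→d10:-→d11:-→d12:-→d13:-→d14:-→d15:-→d16:-→d17:-→d18:-→d19:H1 -> H1
  add 34.0.0.0/8 -> H2 at depth 8
  del 110.104.93.44/32 (clear depth 32)
  del 62.0.0.0/8 (clear depth 8)
  add 62.115.40.48/28 -> H1 at depth 28
  del 62.115.40.48/28 (clear depth 28)
  add 215.192.0.0/12 -> H1 at depth 12
  lookup 214.245.10.128: bits 1101011 walk d0:H1→d1:-→d2:-→d3:-→d4:-→d5:-→d6:-→d7:- -> H1
  lookup 34.0.0.176: bits 00100010 walk d0:H1→d1:H2→d2:-→d3:-→d4:-→d5:-→d6:-→d7:-→d8:H2 -> H2
  del 0.0.0.0/0 (clear depth 0)
  del 110.104.0.0/16 (clear depth 16)
  add 215.197.31.240/28 -> H1 at depth 28

== LOOKUPS ==
["H0","H1","H1","H2","H2","H1","H2","H1","H1","H2"]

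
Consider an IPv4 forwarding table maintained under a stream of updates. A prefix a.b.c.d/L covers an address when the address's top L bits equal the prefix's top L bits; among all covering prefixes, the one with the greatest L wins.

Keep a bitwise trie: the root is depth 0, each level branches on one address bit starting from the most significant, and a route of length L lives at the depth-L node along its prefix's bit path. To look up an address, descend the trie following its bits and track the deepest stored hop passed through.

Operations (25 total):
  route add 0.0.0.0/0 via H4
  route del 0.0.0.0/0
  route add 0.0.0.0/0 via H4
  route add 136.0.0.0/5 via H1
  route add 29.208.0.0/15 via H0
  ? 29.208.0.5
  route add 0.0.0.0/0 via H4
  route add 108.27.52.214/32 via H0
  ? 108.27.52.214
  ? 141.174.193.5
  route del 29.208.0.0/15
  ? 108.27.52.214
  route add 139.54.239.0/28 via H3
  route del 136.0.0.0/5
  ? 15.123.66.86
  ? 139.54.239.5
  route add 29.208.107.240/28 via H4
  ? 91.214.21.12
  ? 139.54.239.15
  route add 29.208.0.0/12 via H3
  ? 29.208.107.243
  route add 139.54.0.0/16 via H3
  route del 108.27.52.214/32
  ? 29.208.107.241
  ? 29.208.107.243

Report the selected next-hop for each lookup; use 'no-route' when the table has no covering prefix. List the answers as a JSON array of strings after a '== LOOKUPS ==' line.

Trace:
  + 0.0.0.0/0 (H4) depth=0
  del 0.0.0.0/0 (clear depth 0)
  + 0.0.0.0/0 (H4) depth=0
  + 136.0.0.0/5 (H1) depth=5
  + 29.208.0.0/15 (H0) depth=15
  ? 29.208.0.5  path d0:H4→d1:-→d2:-→d3:-→d4:-→d5:-→d6:-→d7:-→d8:-→d9:-→d10:-→d11:-→d12:-→d13:-→d14:-→d15:H0  best=H0
  + 0.0.0.0/0 (H4) depth=0
  + 108.27.52.214/32 (H0) depth=32
  ? 108.27.52.214  path d0:H4→d1:-→d2:-→d3:-→d4:-→d5:-→d6:-→d7:-→d8:-→d9:-→d10:-→d11:-→d12:-→d13:-→d14:-→d15:-→d16:-→d17:-→d18:-→d19:-→d20:-→d21:-→d22:-→d23:-→d24:-→d25:-→d26:-→d27:-→d28:-→d29:-→d30:-→d31:-→d32:H0  best=H0
  ? 141.174.193.5  path d0:H4→d1:-→d2:-→d3:-→d4:-→d5:H1  best=H1
  del 29.208.0.0/15 (clear depth 15)
  ? 108.27.52.214  path d0:H4→d1:-→d2:-→d3:-→d4:-→d5:-→d6:-→d7:-→d8:-→d9:-→d10:-→d11:-→d12:-→d13:-→d14:-→d15:-→d16:-→d17:-→d18:-→d19:-→d20:-→d21:-→d22:-→d23:-→d24:-→d25:-→d26:-→d27:-→d28:-→d29:-→d30:-→d31:-→d32:H0  best=H0
  + 139.54.239.0/28 (H3) depth=28
  del 136.0.0.0/5 (clear depth 5)
  ? 15.123.66.86  path d0:H4→d1:-→d2:-→d3:-  best=H4
  ? 139.54.239.5  path d0:H4→d1:-→d2:-→d3:-→d4:-→d5:-→d6:-→d7:-→d8:-→d9:-→d10:-→d11:-→d12:-→d13:-→d14:-→d15:-→d16:-→d17:-→d18:-→d19:-→d20:-→d21:-→d22:-→d23:-→d24:-→d25:-→d26:-→d27:-→d28:H3  best=H3
  + 29.208.107.240/28 (H4) depth=28
  ? 91.214.21.12  path d0:H4→d1:-→d2:-  best=H4
  ? 139.54.239.15  path d0:H4→d1:-→d2:-→d3:-→d4:-→d5:-→d6:-→d7:-→d8:-→d9:-→d10:-→d11:-→d12:-→d13:-→d14:-→d15:-→d16:-→d17:-→d18:-→d19:-→d20:-→d21:-→d22:-→d23:-→d24:-→d25:-→d26:-→d27:-→d28:H3  best=H3
  + 29.208.0.0/12 (H3) depth=12
  ? 29.208.107.243  path d0:H4→d1:-→d2:-→d3:-→d4:-→d5:-→d6:-→d7:-→d8:-→d9:-→d10:-→d11:-→d12:H3→d13:-→d14:-→d15:-→d16:-→d17:-→d18:-→d19:-→d20:-→d21:-→d22:-→d23:-→d24:-→d25:-→d26:-→d27:-→d28:H4  best=H4
  + 139.54.0.0/16 (H3) depth=16
  del 108.27.52.214/32 (clear depth 32)
  ? 29.208.107.241  path d0:H4→d1:-→d2:-→d3:-→d4:-→d5:-→d6:-→d7:-→d8:-→d9:-→d10:-→d11:-→d12:H3→d13:-→d14:-→d15:-→d16:-→d17:-→d18:-→d19:-→d20:-→d21:-→d22:-→d23:-→d24:-→d25:-→d26:-→d27:-→d28:H4  best=H4
  ? 29.208.107.243  path d0:H4→d1:-→d2:-→d3:-→d4:-→d5:-→d6:-→d7:-→d8:-→d9:-→d10:-→d11:-→d12:H3→d13:-→d14:-→d15:-→d16:-→d17:-→d18:-→d19:-→d20:-→d21:-→d22:-→d23:-→d24:-→d25:-→d26:-→d27:-→d28:H4  best=H4

== LOOKUPS ==
["H0","H0","H1","H0","H4","H3","H4","H3","H4","H4","H4"]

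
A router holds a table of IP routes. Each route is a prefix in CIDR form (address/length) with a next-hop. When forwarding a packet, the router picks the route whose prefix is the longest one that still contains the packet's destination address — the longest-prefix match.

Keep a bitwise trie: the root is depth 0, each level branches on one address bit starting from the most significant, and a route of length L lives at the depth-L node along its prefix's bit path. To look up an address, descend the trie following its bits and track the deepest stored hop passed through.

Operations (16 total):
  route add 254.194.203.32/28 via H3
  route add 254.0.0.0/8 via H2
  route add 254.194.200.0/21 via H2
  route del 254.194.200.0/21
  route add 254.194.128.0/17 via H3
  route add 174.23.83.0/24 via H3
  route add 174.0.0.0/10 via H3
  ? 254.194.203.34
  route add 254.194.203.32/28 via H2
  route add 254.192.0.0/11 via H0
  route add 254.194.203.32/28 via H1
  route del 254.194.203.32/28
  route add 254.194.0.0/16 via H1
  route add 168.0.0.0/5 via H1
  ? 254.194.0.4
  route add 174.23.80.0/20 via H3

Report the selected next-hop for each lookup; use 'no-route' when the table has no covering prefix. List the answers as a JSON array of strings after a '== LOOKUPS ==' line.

Apply in order:
  + 254.194.203.32/28 (H3) depth=28
  + 254.0.0.0/8 (H2) depth=8
  + 254.194.200.0/21 (H2) depth=21
  - 254.194.200.0/21 clear@21
  + 254.194.128.0/17 (H3) depth=17
  + 174.23.83.0/24 (H3) depth=24
  + 174.0.0.0/10 (H3) depth=10
  lookup 254.194.203.34: bits 1111111011000010110010110010 walk d0:-→d1:-→d2:-→d3:-→d4:-→d5:-→d6:-→d7:-→d8:H2→d9:-→d10:-→d11:-→d12:-→d13:-→d14:-→d15:-→d16:-→d17:H3→d18:-→d19:-→d20:-→d21:-→d22:-→d23:-→d24:-→d25:-→d26:-→d27:-→d28:H3 -> H3
  + 254.194.203.32/28 (H2) depth=28
  + 254.192.0.0/11 (H0) depth=11
  + 254.194.203.32/28 (H1) depth=28
  - 254.194.203.32/28 clear@28
  + 254.194.0.0/16 (H1) depth=16
  + 168.0.0.0/5 (H1) depth=5
  lookup 254.194.0.4: bits 1111111011000010 walk d0:-→d1:-→d2:-→d3:-→d4:-→d5:-→d6:-→d7:-→d8:H2→d9:-→d10:-→d11:H0→d12:-→d13:-→d14:-→d15:-→d16:H1 -> H1
  + 174.23.80.0/20 (H3) depth=20

== LOOKUPS ==
["H3","H1"]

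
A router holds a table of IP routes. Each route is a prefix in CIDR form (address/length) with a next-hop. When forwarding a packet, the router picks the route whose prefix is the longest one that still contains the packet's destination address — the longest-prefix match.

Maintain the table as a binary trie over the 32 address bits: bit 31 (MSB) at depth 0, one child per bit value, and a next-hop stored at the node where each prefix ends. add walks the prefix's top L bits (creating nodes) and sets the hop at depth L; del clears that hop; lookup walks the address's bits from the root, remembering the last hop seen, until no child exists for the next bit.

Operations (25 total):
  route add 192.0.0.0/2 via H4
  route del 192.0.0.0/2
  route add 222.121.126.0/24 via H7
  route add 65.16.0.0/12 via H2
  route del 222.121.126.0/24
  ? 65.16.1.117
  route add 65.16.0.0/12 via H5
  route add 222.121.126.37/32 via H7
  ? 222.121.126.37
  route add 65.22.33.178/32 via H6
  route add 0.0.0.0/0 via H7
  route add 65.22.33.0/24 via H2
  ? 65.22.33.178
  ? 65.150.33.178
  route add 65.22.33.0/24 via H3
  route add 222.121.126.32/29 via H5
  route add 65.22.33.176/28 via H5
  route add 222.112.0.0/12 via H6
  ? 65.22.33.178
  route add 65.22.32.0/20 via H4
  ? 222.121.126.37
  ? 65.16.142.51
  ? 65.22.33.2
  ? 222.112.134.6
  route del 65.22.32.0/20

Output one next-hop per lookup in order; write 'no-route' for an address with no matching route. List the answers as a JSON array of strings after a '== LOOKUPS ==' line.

Process each operation:
  add 192.0.0.0/2 -> H4 at depth 2
  - 192.0.0.0/2 clear@2
  add 222.121.126.0/24 -> H7 at depth 24
  add 65.16.0.0/12 -> H2 at depth 12
  - 222.121.126.0/24 clear@24
  Q 65.16.1.117: descend 010000010001 ; hops seen [H2] ; pick H2
  add 65.16.0.0/12 -> H5 at depth 12
  add 222.121.126.37/32 -> H7 at depth 32
  Q 222.121.126.37: descend 11011110011110010111111000100101 ; hops seen [H7] ; pick H7
  add 65.22.33.178/32 -> H6 at depth 32
  add 0.0.0.0/0 -> H7 at depth 0
  add 65.22.33.0/24 -> H2 at depth 24
  Q 65.22.33.178: descend 01000001000101100010000110110010 ; hops seen [H7,H5,H2,H6] ; pick H6
  Q 65.150.33.178: descend 01000001 ; hops seen [H7] ; pick H7
  add 65.22.33.0/24 -> H3 at depth 24
  add 222.121.126.32/29 -> H5 at depth 29
  add 65.22.33.176/28 -> H5 at depth 28
  add 222.112.0.0/12 -> H6 at depth 12
  Q 65.22.33.178: descend 01000001000101100010000110110010 ; hops seen [H7,H5,H3,H5,H6] ; pick H6
  add 65.22.32.0/20 -> H4 at depth 20
  Q 222.121.126.37: descend 11011110011110010111111000100101 ; hops seen [H7,H6,H5,H7] ; pick H7
  Q 65.16.142.51: descend 0100000100010 ; hops seen [H7,H5] ; pick H5
  Q 65.22.33.2: descend 010000010001011000100001 ; hops seen [H7,H5,H4,H3] ; pick H3
  Q 222.112.134.6: descend 110111100111 ; hops seen [H7,H6] ; pick H6
  - 65.22.32.0/20 clear@20

== LOOKUPS ==
["H2","H7","H6","H7","H6","H7","H5","H3","H6"]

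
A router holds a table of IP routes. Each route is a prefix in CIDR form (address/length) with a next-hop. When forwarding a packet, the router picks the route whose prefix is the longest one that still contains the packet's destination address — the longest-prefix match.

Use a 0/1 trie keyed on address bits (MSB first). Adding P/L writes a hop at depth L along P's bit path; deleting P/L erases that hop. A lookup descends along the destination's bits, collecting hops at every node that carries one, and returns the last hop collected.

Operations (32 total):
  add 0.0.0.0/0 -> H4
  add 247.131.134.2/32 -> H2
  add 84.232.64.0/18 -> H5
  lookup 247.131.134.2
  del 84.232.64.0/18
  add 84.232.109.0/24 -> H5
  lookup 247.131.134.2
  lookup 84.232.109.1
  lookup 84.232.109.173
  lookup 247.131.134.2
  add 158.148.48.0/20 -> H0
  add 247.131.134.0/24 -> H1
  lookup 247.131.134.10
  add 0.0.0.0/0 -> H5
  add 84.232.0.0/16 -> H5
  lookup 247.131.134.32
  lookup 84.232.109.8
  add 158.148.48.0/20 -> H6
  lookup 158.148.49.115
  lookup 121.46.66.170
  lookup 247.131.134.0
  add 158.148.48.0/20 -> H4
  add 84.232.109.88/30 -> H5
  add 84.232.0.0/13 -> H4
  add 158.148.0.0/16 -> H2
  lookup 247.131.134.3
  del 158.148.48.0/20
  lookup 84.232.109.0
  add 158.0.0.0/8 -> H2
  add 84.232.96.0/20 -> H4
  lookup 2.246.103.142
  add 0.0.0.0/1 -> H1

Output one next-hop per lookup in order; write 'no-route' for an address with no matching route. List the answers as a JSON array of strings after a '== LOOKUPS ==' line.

Trace:
  + 0.0.0.0/0 (H4) depth=0
  + 247.131.134.2/32 (H2) depth=32
  + 84.232.64.0/18 (H5) depth=18
  ? 247.131.134.2  path d0:H4→d1:-→d2:-→d3:-→d4:-→d5:-→d6:-→d7:-→d8:-→d9:-→d10:-→d11:-→d12:-→d13:-→d14:-→d15:-→d16:-→d17:-→d18:-→d19:-→d20:-→d21:-→d22:-→d23:-→d24:-→d25:-→d26:-→d27:-→d28:-→d29:-→d30:-→d31:-→d32:H2  best=H2
  del 84.232.64.0/18 (clear depth 18)
  + 84.232.109.0/24 (H5) depth=24
  ? 247.131.134.2  path d0:H4→d1:-→d2:-→d3:-→d4:-→d5:-→d6:-→d7:-→d8:-→d9:-→d10:-→d11:-→d12:-→d13:-→d14:-→d15:-→d16:-→d17:-→d18:-→d19:-→d20:-→d21:-→d22:-→d23:-→d24:-→d25:-→d26:-→d27:-→d28:-→d29:-→d30:-→d31:-→d32:H2  best=H2
  ? 84.232.109.1  path d0:H4→d1:-→d2:-→d3:-→d4:-→d5:-→d6:-→d7:-→d8:-→d9:-→d10:-→d11:-→d12:-→d13:-→d14:-→d15:-→d16:-→d17:-→d18:-→d19:-→d20:-→d21:-→d22:-→d23:-→d24:H5  best=H5
  ? 84.232.109.173  path d0:H4→d1:-→d2:-→d3:-→d4:-→d5:-→d6:-→d7:-→d8:-→d9:-→d10:-→d11:-→d12:-→d13:-→d14:-→d15:-→d16:-→d17:-→d18:-→d19:-→d20:-→d21:-→d22:-→d23:-→d24:H5  best=H5
  ? 247.131.134.2  path d0:H4→d1:-→d2:-→d3:-→d4:-→d5:-→d6:-→d7:-→d8:-→d9:-→d10:-→d11:-→d12:-→d13:-→d14:-→d15:-→d16:-→d17:-→d18:-→d19:-→d20:-→d21:-→d22:-→d23:-→d24:-→d25:-→d26:-→d27:-→d28:-→d29:-→d30:-→d31:-→d32:H2  best=H2
  + 158.148.48.0/20 (H0) depth=20
  + 247.131.134.0/24 (H1) depth=24
  ? 247.131.134.10  path d0:H4→d1:-→d2:-→d3:-→d4:-→d5:-→d6:-→d7:-→d8:-→d9:-→d10:-→d11:-→d12:-→d13:-→d14:-→d15:-→d16:-→d17:-→d18:-→d19:-→d20:-→d21:-→d22:-→d23:-→d24:H1→d25:-→d26:-→d27:-→d28:-  best=H1
  + 0.0.0.0/0 (H5) depth=0
  + 84.232.0.0/16 (H5) depth=16
  ? 247.131.134.32  path d0:H5→d1:-→d2:-→d3:-→d4:-→d5:-→d6:-→d7:-→d8:-→d9:-→d10:-→d11:-→d12:-→d13:-→d14:-→d15:-→d16:-→d17:-→d18:-→d19:-→d20:-→d21:-→d22:-→d23:-→d24:H1→d25:-→d26:-  best=H1
  ? 84.232.109.8  path d0:H5→d1:-→d2:-→d3:-→d4:-→d5:-→d6:-→d7:-→d8:-→d9:-→d10:-→d11:-→d12:-→d13:-→d14:-→d15:-→d16:H5→d17:-→d18:-→d19:-→d20:-→d21:-→d22:-→d23:-→d24:H5  best=H5
  + 158.148.48.0/20 (H6) depth=20
  ? 158.148.49.115  path d0:H5→d1:-→d2:-→d3:-→d4:-→d5:-→d6:-→d7:-→d8:-→d9:-→d10:-→d11:-→d12:-→d13:-→d14:-→d15:-→d16:-→d17:-→d18:-→d19:-→d20:H6  best=H6
  ? 121.46.66.170  path d0:H5→d1:-→d2:-  best=H5
  ? 247.131.134.0  path d0:H5→d1:-→d2:-→d3:-→d4:-→d5:-→d6:-→d7:-→d8:-→d9:-→d10:-→d11:-→d12:-→d13:-→d14:-→d15:-→d16:-→d17:-→d18:-→d19:-→d20:-→d21:-→d22:-→d23:-→d24:H1→d25:-→d26:-→d27:-→d28:-→d29:-→d30:-  best=H1
  + 158.148.48.0/20 (H4) depth=20
  + 84.232.109.88/30 (H5) depth=30
  + 84.232.0.0/13 (H4) depth=13
  + 158.148.0.0/16 (H2) depth=16
  ? 247.131.134.3  path d0:H5→d1:-→d2:-→d3:-→d4:-→d5:-→d6:-→d7:-→d8:-→d9:-→d10:-→d11:-→d12:-→d13:-→d14:-→d15:-→d16:-→d17:-→d18:-→d19:-→d20:-→d21:-→d22:-→d23:-→d24:H1→d25:-→d26:-→d27:-→d28:-→d29:-→d30:-→d31:-  best=H1
  del 158.148.48.0/20 (clear depth 20)
  ? 84.232.109.0  path d0:H5→d1:-→d2:-→d3:-→d4:-→d5:-→d6:-→d7:-→d8:-→d9:-→d10:-→d11:-→d12:-→d13:H4→d14:-→d15:-→d16:H5→d17:-→d18:-→d19:-→d20:-→d21:-→d22:-→d23:-→d24:H5→d25:-  best=H5
  + 158.0.0.0/8 (H2) depth=8
  + 84.232.96.0/20 (H4) depth=20
  ? 2.246.103.142  path d0:H5→d1:-  best=H5
  + 0.0.0.0/1 (H1) depth=1

== LOOKUPS ==
["H2","H2","H5","H5","H2","H1","H1","H5","H6","H5","H1","H1","H5","H5"]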